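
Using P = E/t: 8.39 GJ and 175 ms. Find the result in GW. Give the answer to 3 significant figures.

47.9 GW

(8.39 × 10⁹) / (175 × 10⁻³) = 0.047943 × 10¹² W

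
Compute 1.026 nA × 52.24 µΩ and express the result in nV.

1.026e-9 × 52.24e-6 = 53.59824e-15 V

0.00005359824 nV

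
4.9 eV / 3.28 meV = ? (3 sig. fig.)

(4.9) / (3.28e-3) = 1.494e3

1490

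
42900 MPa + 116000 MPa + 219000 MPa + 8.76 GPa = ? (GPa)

In GPa:
  42900 MPa = 42900 × 10^-3 GPa = 42.9
  116000 MPa = 116000 × 10^-3 GPa = 116
  219000 MPa = 219000 × 10^-3 GPa = 219
  8.76 GPa → 8.76
Sum: 42.9 + 116 + 219 + 8.76 = 386.66

386.66 GPa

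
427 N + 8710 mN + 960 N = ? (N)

In N:
  427 N → 427
  8710 mN = 8710 × 10^-3 N = 8.71
  960 N → 960
Sum: 427 + 8.71 + 960 = 1395.71

1395.71 N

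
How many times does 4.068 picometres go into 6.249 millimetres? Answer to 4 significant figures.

1536000000

(6.249e-3) / (4.068e-12) = 1.5361e9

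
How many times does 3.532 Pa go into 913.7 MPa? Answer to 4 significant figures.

(913.7 × 10⁶) / (3.532) = 258.69 × 10⁶

258700000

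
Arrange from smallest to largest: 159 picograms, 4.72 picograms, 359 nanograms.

159 picograms = 0.000000000159 grams
4.72 picograms = 0.00000000000472 grams
359 nanograms = 0.000000359 grams

4.72 picograms < 159 picograms < 359 nanograms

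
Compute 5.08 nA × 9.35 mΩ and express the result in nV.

0.047498 nV

5.08 × 10⁻⁹ × 9.35 × 10⁻³ = 47.498 × 10⁻¹² V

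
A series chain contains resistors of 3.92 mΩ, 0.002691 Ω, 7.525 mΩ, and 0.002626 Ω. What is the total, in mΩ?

16.762 mΩ

In mΩ:
  3.92 mΩ → 3.92
  0.002691 Ω = 0.002691 × 10³ mΩ = 2.691
  7.525 mΩ → 7.525
  0.002626 Ω = 0.002626 × 10³ mΩ = 2.626
Sum: 3.92 + 2.691 + 7.525 + 2.626 = 16.762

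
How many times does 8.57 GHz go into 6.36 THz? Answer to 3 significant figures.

742

(6.36 × 10^12) / (8.57 × 10^9) = 0.7421 × 10^3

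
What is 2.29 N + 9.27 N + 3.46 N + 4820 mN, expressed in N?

In N:
  2.29 N → 2.29
  9.27 N → 9.27
  3.46 N → 3.46
  4820 mN = 4820 × 10⁻³ N = 4.82
Sum: 2.29 + 9.27 + 3.46 + 4.82 = 19.84

19.84 N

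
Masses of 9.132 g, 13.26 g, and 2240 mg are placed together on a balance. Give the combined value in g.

24.632 g

In g:
  9.132 g → 9.132
  13.26 g → 13.26
  2240 mg = 2240 × 10⁻³ g = 2.24
Sum: 9.132 + 13.26 + 2.24 = 24.632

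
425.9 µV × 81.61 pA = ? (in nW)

425.9 × 10^-6 × 81.61 × 10^-12 = 34757.699 × 10^-18 W

0.000034757699 nW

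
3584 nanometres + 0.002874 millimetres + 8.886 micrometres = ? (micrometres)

In micrometres:
  3584 nanometres = 3584 × 10^-3 micrometres = 3.584
  0.002874 millimetres = 0.002874 × 10^3 micrometres = 2.874
  8.886 micrometres → 8.886
Sum: 3.584 + 2.874 + 8.886 = 15.344

15.344 micrometres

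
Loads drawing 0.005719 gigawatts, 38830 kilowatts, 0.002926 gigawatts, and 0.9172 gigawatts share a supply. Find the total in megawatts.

964.675 megawatts

In megawatts:
  0.005719 gigawatts = 0.005719 × 10^3 megawatts = 5.719
  38830 kilowatts = 38830 × 10^-3 megawatts = 38.83
  0.002926 gigawatts = 0.002926 × 10^3 megawatts = 2.926
  0.9172 gigawatts = 0.9172 × 10^3 megawatts = 917.2
Sum: 5.719 + 38.83 + 2.926 + 917.2 = 964.675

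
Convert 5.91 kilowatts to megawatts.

0.00591 megawatts

kilo = 1e3, mega = 1e6; factor is 1e-3.
5.91 × 1e-3 = 0.00591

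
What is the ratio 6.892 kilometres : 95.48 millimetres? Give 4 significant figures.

72180

(6.892 × 10^3) / (95.48 × 10^-3) = 0.072183 × 10^6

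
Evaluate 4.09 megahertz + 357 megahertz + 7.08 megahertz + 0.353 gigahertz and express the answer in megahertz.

In megahertz:
  4.09 megahertz → 4.09
  357 megahertz → 357
  7.08 megahertz → 7.08
  0.353 gigahertz = 0.353 × 10^3 megahertz = 353
Sum: 4.09 + 357 + 7.08 + 353 = 721.17

721.17 megahertz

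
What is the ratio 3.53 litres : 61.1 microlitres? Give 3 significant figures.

57800

(3.53) / (61.1 × 10^-6) = 0.05777 × 10^6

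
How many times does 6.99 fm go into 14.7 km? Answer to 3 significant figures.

(14.7e3) / (6.99e-15) = 2.103e18

2100000000000000000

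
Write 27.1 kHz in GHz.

0.0000271 GHz

kilo = 1e3, giga = 1e9; factor is 1e-6.
27.1 × 1e-6 = 0.0000271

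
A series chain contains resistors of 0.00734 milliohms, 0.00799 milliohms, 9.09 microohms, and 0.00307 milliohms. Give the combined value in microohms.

27.49 microohms

In microohms:
  0.00734 milliohms = 0.00734 × 10^3 microohms = 7.34
  0.00799 milliohms = 0.00799 × 10^3 microohms = 7.99
  9.09 microohms → 9.09
  0.00307 milliohms = 0.00307 × 10^3 microohms = 3.07
Sum: 7.34 + 7.99 + 9.09 + 3.07 = 27.49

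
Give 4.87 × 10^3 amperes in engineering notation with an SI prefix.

= 4.87 × 10^3 amperes; 10^3 is kilo.

4.87 kiloamperes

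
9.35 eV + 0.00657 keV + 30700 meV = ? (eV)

In eV:
  9.35 eV → 9.35
  0.00657 keV = 0.00657 × 10³ eV = 6.57
  30700 meV = 30700 × 10⁻³ eV = 30.7
Sum: 9.35 + 6.57 + 30.7 = 46.62

46.62 eV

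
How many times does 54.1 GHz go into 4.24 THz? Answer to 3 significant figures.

(4.24 × 10^12) / (54.1 × 10^9) = 0.07837 × 10^3

78.4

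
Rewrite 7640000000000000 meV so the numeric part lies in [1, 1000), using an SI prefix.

= 7.64e12 eV; 1e12 is tera.

7.64 TeV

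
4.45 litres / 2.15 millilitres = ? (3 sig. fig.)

(4.45) / (2.15 × 10^-3) = 2.07 × 10^3

2070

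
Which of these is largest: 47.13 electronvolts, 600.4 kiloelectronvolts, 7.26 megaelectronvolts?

47.13 electronvolts = 47.13 electronvolts
600.4 kiloelectronvolts = 600400 electronvolts
7.26 megaelectronvolts = 7260000 electronvolts

7.26 megaelectronvolts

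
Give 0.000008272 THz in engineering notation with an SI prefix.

8.272 MHz

= 8.272 × 10⁶ Hz; 10⁶ is mega.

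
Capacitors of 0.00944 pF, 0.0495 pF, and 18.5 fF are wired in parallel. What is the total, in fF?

In fF:
  0.00944 pF = 0.00944e3 fF = 9.44
  0.0495 pF = 0.0495e3 fF = 49.5
  18.5 fF → 18.5
Sum: 9.44 + 49.5 + 18.5 = 77.44

77.44 fF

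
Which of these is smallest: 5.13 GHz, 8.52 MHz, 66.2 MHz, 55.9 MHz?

8.52 MHz

5.13 GHz = 5130000000 Hz
8.52 MHz = 8520000 Hz
66.2 MHz = 66200000 Hz
55.9 MHz = 55900000 Hz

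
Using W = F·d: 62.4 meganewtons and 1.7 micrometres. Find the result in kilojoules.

62.4 × 10⁶ × 1.7 × 10⁻⁶ = 106.08 J

0.10608 kilojoules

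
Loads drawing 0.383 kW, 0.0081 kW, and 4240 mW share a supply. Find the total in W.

395.34 W

In W:
  0.383 kW = 0.383 × 10³ W = 383
  0.0081 kW = 0.0081 × 10³ W = 8.1
  4240 mW = 4240 × 10⁻³ W = 4.24
Sum: 383 + 8.1 + 4.24 = 395.34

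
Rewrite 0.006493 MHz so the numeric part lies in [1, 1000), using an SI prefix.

6.493 kHz

= 6.493e3 Hz; 1e3 is kilo.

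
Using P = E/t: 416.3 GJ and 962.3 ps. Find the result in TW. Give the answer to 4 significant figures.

432600000 TW

(416.3 × 10⁹) / (962.3 × 10⁻¹²) = 0.432609 × 10²¹ W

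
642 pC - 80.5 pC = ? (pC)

561.5 pC

In pC:
  642 pC → 642
  80.5 pC → 80.5
Difference: 642 - 80.5 = 561.5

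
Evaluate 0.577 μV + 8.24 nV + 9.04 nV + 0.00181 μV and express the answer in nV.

In nV:
  0.577 μV = 0.577 × 10³ nV = 577
  8.24 nV → 8.24
  9.04 nV → 9.04
  0.00181 μV = 0.00181 × 10³ nV = 1.81
Sum: 577 + 8.24 + 9.04 + 1.81 = 596.09

596.09 nV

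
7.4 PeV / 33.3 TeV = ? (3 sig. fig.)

222

(7.4e15) / (33.3e12) = 0.2222e3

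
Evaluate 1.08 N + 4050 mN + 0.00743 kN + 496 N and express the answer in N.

In N:
  1.08 N → 1.08
  4050 mN = 4050 × 10^-3 N = 4.05
  0.00743 kN = 0.00743 × 10^3 N = 7.43
  496 N → 496
Sum: 1.08 + 4.05 + 7.43 + 496 = 508.56

508.56 N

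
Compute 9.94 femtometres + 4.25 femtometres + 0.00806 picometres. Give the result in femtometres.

In femtometres:
  9.94 femtometres → 9.94
  4.25 femtometres → 4.25
  0.00806 picometres = 0.00806e3 femtometres = 8.06
Sum: 9.94 + 4.25 + 8.06 = 22.25

22.25 femtometres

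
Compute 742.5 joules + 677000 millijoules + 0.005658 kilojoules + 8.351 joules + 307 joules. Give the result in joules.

In joules:
  742.5 joules → 742.5
  677000 millijoules = 677000 × 10⁻³ joules = 677
  0.005658 kilojoules = 0.005658 × 10³ joules = 5.658
  8.351 joules → 8.351
  307 joules → 307
Sum: 742.5 + 677 + 5.658 + 8.351 + 307 = 1740.509

1740.509 joules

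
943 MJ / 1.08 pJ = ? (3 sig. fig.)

873000000000000000000

(943e6) / (1.08e-12) = 873.1e18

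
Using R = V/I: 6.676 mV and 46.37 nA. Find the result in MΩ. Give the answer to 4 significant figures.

0.1440 MΩ

(6.676 × 10^-3) / (46.37 × 10^-9) = 0.143972 × 10^6 Ω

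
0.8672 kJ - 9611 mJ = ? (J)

857.589 J

In J:
  0.8672 kJ = 0.8672 × 10³ J = 867.2
  9611 mJ = 9611 × 10⁻³ J = 9.611
Difference: 867.2 - 9.611 = 857.589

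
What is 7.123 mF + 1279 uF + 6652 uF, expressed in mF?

15.054 mF

In mF:
  7.123 mF → 7.123
  1279 uF = 1279 × 10⁻³ mF = 1.279
  6652 uF = 6652 × 10⁻³ mF = 6.652
Sum: 7.123 + 1.279 + 6.652 = 15.054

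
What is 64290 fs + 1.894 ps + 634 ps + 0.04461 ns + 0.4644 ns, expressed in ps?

1209.194 ps

In ps:
  64290 fs = 64290 × 10^-3 ps = 64.29
  1.894 ps → 1.894
  634 ps → 634
  0.04461 ns = 0.04461 × 10^3 ps = 44.61
  0.4644 ns = 0.4644 × 10^3 ps = 464.4
Sum: 64.29 + 1.894 + 634 + 44.61 + 464.4 = 1209.194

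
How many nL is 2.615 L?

(no prefix) = 10^0, nano = 10^-9; factor is 10^9.
2.615 × 10^9 = 2615000000

2615000000 nL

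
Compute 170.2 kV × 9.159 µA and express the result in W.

1.5588618 W

170.2e3 × 9.159e-6 = 1558.8618e-3 W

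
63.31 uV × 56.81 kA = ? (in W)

63.31 × 10^-6 × 56.81 × 10^3 = 3596.6411 × 10^-3 W

3.5966411 W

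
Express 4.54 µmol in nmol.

4540 nmol

micro = 1e-6, nano = 1e-9; factor is 1e3.
4.54 × 1e3 = 4540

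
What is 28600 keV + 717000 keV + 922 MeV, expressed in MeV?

1667.6 MeV

In MeV:
  28600 keV = 28600 × 10⁻³ MeV = 28.6
  717000 keV = 717000 × 10⁻³ MeV = 717
  922 MeV → 922
Sum: 28.6 + 717 + 922 = 1667.6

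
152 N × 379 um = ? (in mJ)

57.608 mJ

152 × 379 × 10⁻⁶ = 57608 × 10⁻⁶ J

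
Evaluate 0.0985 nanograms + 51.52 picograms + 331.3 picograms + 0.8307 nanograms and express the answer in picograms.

In picograms:
  0.0985 nanograms = 0.0985e3 picograms = 98.5
  51.52 picograms → 51.52
  331.3 picograms → 331.3
  0.8307 nanograms = 0.8307e3 picograms = 830.7
Sum: 98.5 + 51.52 + 331.3 + 830.7 = 1312.02

1312.02 picograms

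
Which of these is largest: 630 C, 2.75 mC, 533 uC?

630 C = 630 C
2.75 mC = 0.00275 C
533 uC = 0.000533 C

630 C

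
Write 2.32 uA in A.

micro = 1e-6, (no prefix) = 1e0; factor is 1e-6.
2.32 × 1e-6 = 0.00000232

0.00000232 A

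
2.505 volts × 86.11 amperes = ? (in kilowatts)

2.505 × 86.11 = 215.70555 W

0.21570555 kilowatts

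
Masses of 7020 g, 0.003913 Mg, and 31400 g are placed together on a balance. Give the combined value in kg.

In kg:
  7020 g = 7020 × 10⁻³ kg = 7.02
  0.003913 Mg = 0.003913 × 10³ kg = 3.913
  31400 g = 31400 × 10⁻³ kg = 31.4
Sum: 7.02 + 3.913 + 31.4 = 42.333

42.333 kg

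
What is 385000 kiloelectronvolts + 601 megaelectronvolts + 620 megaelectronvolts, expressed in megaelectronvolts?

1606 megaelectronvolts

In megaelectronvolts:
  385000 kiloelectronvolts = 385000 × 10⁻³ megaelectronvolts = 385
  601 megaelectronvolts → 601
  620 megaelectronvolts → 620
Sum: 385 + 601 + 620 = 1606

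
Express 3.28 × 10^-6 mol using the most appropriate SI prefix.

= 3.28 × 10^-6 mol; 10^-6 is micro.

3.28 umol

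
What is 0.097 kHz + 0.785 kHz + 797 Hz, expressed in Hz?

1679 Hz

In Hz:
  0.097 kHz = 0.097e3 Hz = 97
  0.785 kHz = 0.785e3 Hz = 785
  797 Hz → 797
Sum: 97 + 785 + 797 = 1679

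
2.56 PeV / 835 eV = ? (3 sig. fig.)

3070000000000

(2.56e15) / (835) = 0.003066e15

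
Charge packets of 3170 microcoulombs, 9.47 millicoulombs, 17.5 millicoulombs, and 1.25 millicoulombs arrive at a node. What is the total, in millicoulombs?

In millicoulombs:
  3170 microcoulombs = 3170 × 10^-3 millicoulombs = 3.17
  9.47 millicoulombs → 9.47
  17.5 millicoulombs → 17.5
  1.25 millicoulombs → 1.25
Sum: 3.17 + 9.47 + 17.5 + 1.25 = 31.39

31.39 millicoulombs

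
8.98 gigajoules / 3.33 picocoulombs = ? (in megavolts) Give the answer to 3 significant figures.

2700000000000000 megavolts

(8.98e9) / (3.33e-12) = 2.6967e21 V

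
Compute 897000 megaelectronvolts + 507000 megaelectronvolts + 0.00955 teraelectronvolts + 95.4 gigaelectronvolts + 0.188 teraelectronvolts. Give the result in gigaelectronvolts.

1696.95 gigaelectronvolts

In gigaelectronvolts:
  897000 megaelectronvolts = 897000 × 10^-3 gigaelectronvolts = 897
  507000 megaelectronvolts = 507000 × 10^-3 gigaelectronvolts = 507
  0.00955 teraelectronvolts = 0.00955 × 10^3 gigaelectronvolts = 9.55
  95.4 gigaelectronvolts → 95.4
  0.188 teraelectronvolts = 0.188 × 10^3 gigaelectronvolts = 188
Sum: 897 + 507 + 9.55 + 95.4 + 188 = 1696.95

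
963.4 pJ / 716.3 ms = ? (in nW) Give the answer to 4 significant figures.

1.345 nW

(963.4 × 10^-12) / (716.3 × 10^-3) = 1.34497 × 10^-9 W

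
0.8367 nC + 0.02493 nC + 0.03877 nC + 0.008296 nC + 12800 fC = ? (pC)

In pC:
  0.8367 nC = 0.8367 × 10^3 pC = 836.7
  0.02493 nC = 0.02493 × 10^3 pC = 24.93
  0.03877 nC = 0.03877 × 10^3 pC = 38.77
  0.008296 nC = 0.008296 × 10^3 pC = 8.296
  12800 fC = 12800 × 10^-3 pC = 12.8
Sum: 836.7 + 24.93 + 38.77 + 8.296 + 12.8 = 921.496

921.496 pC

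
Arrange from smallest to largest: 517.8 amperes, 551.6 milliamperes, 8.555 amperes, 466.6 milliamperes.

466.6 milliamperes < 551.6 milliamperes < 8.555 amperes < 517.8 amperes

517.8 amperes = 517.8 amperes
551.6 milliamperes = 0.5516 amperes
8.555 amperes = 8.555 amperes
466.6 milliamperes = 0.4666 amperes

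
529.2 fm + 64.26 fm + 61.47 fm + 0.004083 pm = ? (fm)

In fm:
  529.2 fm → 529.2
  64.26 fm → 64.26
  61.47 fm → 61.47
  0.004083 pm = 0.004083 × 10^3 fm = 4.083
Sum: 529.2 + 64.26 + 61.47 + 4.083 = 659.013

659.013 fm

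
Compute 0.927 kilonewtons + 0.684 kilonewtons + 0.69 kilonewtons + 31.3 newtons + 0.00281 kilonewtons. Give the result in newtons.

2335.11 newtons

In newtons:
  0.927 kilonewtons = 0.927 × 10³ newtons = 927
  0.684 kilonewtons = 0.684 × 10³ newtons = 684
  0.69 kilonewtons = 0.69 × 10³ newtons = 690
  31.3 newtons → 31.3
  0.00281 kilonewtons = 0.00281 × 10³ newtons = 2.81
Sum: 927 + 684 + 690 + 31.3 + 2.81 = 2335.11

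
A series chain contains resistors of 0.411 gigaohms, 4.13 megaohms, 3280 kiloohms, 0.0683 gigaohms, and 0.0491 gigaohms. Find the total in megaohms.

In megaohms:
  0.411 gigaohms = 0.411e3 megaohms = 411
  4.13 megaohms → 4.13
  3280 kiloohms = 3280e-3 megaohms = 3.28
  0.0683 gigaohms = 0.0683e3 megaohms = 68.3
  0.0491 gigaohms = 0.0491e3 megaohms = 49.1
Sum: 411 + 4.13 + 3.28 + 68.3 + 49.1 = 535.81

535.81 megaohms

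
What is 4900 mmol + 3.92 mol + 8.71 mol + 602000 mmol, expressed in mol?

619.53 mol

In mol:
  4900 mmol = 4900 × 10⁻³ mol = 4.9
  3.92 mol → 3.92
  8.71 mol → 8.71
  602000 mmol = 602000 × 10⁻³ mol = 602
Sum: 4.9 + 3.92 + 8.71 + 602 = 619.53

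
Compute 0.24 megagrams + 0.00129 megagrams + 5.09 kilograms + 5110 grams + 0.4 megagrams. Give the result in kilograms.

651.49 kilograms

In kilograms:
  0.24 megagrams = 0.24 × 10^3 kilograms = 240
  0.00129 megagrams = 0.00129 × 10^3 kilograms = 1.29
  5.09 kilograms → 5.09
  5110 grams = 5110 × 10^-3 kilograms = 5.11
  0.4 megagrams = 0.4 × 10^3 kilograms = 400
Sum: 240 + 1.29 + 5.09 + 5.11 + 400 = 651.49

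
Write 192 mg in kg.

milli = 10⁻³, kilo = 10³; factor is 10⁻⁶.
192 × 10⁻⁶ = 0.000192

0.000192 kg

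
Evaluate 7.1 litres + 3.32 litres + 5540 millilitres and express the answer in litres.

In litres:
  7.1 litres → 7.1
  3.32 litres → 3.32
  5540 millilitres = 5540 × 10⁻³ litres = 5.54
Sum: 7.1 + 3.32 + 5.54 = 15.96

15.96 litres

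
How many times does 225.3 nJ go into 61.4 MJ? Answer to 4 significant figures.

(61.4 × 10⁶) / (225.3 × 10⁻⁹) = 0.27253 × 10¹⁵

272500000000000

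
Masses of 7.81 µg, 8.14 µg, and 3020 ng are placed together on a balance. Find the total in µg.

In µg:
  7.81 µg → 7.81
  8.14 µg → 8.14
  3020 ng = 3020 × 10⁻³ µg = 3.02
Sum: 7.81 + 8.14 + 3.02 = 18.97

18.97 µg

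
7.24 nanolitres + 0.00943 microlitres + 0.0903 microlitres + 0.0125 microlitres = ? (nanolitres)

In nanolitres:
  7.24 nanolitres → 7.24
  0.00943 microlitres = 0.00943 × 10^3 nanolitres = 9.43
  0.0903 microlitres = 0.0903 × 10^3 nanolitres = 90.3
  0.0125 microlitres = 0.0125 × 10^3 nanolitres = 12.5
Sum: 7.24 + 9.43 + 90.3 + 12.5 = 119.47

119.47 nanolitres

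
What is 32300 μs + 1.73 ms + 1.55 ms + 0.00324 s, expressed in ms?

In ms:
  32300 μs = 32300 × 10⁻³ ms = 32.3
  1.73 ms → 1.73
  1.55 ms → 1.55
  0.00324 s = 0.00324 × 10³ ms = 3.24
Sum: 32.3 + 1.73 + 1.55 + 3.24 = 38.82

38.82 ms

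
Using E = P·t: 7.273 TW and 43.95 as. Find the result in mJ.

7.273 × 10^12 × 43.95 × 10^-18 = 319.64835 × 10^-6 J

0.31964835 mJ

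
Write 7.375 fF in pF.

femto = 1e-15, pico = 1e-12; factor is 1e-3.
7.375 × 1e-3 = 0.007375

0.007375 pF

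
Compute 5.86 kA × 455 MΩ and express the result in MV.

2666300 MV

5.86 × 10^3 × 455 × 10^6 = 2666.3 × 10^9 V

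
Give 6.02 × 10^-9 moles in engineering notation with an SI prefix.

= 6.02 × 10^-9 moles; 10^-9 is nano.

6.02 nanomoles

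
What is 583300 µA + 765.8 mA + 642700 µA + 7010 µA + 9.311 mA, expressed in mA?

In mA:
  583300 µA = 583300 × 10⁻³ mA = 583.3
  765.8 mA → 765.8
  642700 µA = 642700 × 10⁻³ mA = 642.7
  7010 µA = 7010 × 10⁻³ mA = 7.01
  9.311 mA → 9.311
Sum: 583.3 + 765.8 + 642.7 + 7.01 + 9.311 = 2008.121

2008.121 mA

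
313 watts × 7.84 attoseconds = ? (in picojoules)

0.00245392 picojoules

313 × 7.84 × 10⁻¹⁸ = 2453.92 × 10⁻¹⁸ J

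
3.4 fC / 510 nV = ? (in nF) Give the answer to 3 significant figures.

(3.4e-15) / (510e-9) = 0.0066667e-6 F

6.67 nF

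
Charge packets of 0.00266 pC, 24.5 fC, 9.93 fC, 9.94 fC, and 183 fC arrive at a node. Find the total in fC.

In fC:
  0.00266 pC = 0.00266e3 fC = 2.66
  24.5 fC → 24.5
  9.93 fC → 9.93
  9.94 fC → 9.94
  183 fC → 183
Sum: 2.66 + 24.5 + 9.93 + 9.94 + 183 = 230.03

230.03 fC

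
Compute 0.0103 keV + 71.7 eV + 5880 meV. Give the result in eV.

87.88 eV

In eV:
  0.0103 keV = 0.0103 × 10^3 eV = 10.3
  71.7 eV → 71.7
  5880 meV = 5880 × 10^-3 eV = 5.88
Sum: 10.3 + 71.7 + 5.88 = 87.88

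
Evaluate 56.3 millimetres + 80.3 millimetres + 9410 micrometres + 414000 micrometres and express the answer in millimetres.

560.01 millimetres

In millimetres:
  56.3 millimetres → 56.3
  80.3 millimetres → 80.3
  9410 micrometres = 9410 × 10^-3 millimetres = 9.41
  414000 micrometres = 414000 × 10^-3 millimetres = 414
Sum: 56.3 + 80.3 + 9.41 + 414 = 560.01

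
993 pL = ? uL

pico = 10⁻¹², micro = 10⁻⁶; factor is 10⁻⁶.
993 × 10⁻⁶ = 0.000993

0.000993 uL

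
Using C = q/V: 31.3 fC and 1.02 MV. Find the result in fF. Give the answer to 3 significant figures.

(31.3e-15) / (1.02e6) = 30.686e-21 F

0.0000307 fF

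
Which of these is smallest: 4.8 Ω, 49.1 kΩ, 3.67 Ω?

3.67 Ω

4.8 Ω = 4.8 Ω
49.1 kΩ = 49100 Ω
3.67 Ω = 3.67 Ω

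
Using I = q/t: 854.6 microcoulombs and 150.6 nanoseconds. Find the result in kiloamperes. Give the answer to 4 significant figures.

(854.6 × 10⁻⁶) / (150.6 × 10⁻⁹) = 5.67463 × 10³ A

5.675 kiloamperes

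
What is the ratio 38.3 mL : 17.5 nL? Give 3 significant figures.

(38.3 × 10^-3) / (17.5 × 10^-9) = 2.189 × 10^6

2190000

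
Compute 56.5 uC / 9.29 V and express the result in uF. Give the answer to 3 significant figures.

(56.5e-6) / (9.29) = 6.0818e-6 F

6.08 uF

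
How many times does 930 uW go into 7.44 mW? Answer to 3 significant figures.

(7.44e-3) / (930e-6) = 0.008e3

8.00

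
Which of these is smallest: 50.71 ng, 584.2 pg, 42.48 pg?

42.48 pg

50.71 ng = 0.00000005071 g
584.2 pg = 0.0000000005842 g
42.48 pg = 0.00000000004248 g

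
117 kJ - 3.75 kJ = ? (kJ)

In kJ:
  117 kJ → 117
  3.75 kJ → 3.75
Difference: 117 - 3.75 = 113.25

113.25 kJ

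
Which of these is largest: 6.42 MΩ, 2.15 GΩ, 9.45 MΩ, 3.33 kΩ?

6.42 MΩ = 6420000 Ω
2.15 GΩ = 2150000000 Ω
9.45 MΩ = 9450000 Ω
3.33 kΩ = 3330 Ω

2.15 GΩ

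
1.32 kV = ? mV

1320000 mV

kilo = 10³, milli = 10⁻³; factor is 10⁶.
1.32 × 10⁶ = 1320000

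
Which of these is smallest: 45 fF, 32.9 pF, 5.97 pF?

45 fF = 0.000000000000045 F
32.9 pF = 0.0000000000329 F
5.97 pF = 0.00000000000597 F

45 fF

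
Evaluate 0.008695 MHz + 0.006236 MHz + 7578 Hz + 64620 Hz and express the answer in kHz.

In kHz:
  0.008695 MHz = 0.008695 × 10³ kHz = 8.695
  0.006236 MHz = 0.006236 × 10³ kHz = 6.236
  7578 Hz = 7578 × 10⁻³ kHz = 7.578
  64620 Hz = 64620 × 10⁻³ kHz = 64.62
Sum: 8.695 + 6.236 + 7.578 + 64.62 = 87.129

87.129 kHz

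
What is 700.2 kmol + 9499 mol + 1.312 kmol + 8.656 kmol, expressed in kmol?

719.667 kmol

In kmol:
  700.2 kmol → 700.2
  9499 mol = 9499e-3 kmol = 9.499
  1.312 kmol → 1.312
  8.656 kmol → 8.656
Sum: 700.2 + 9.499 + 1.312 + 8.656 = 719.667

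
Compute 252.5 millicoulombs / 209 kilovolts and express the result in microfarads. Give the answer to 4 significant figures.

1.208 microfarads

(252.5 × 10^-3) / (209 × 10^3) = 1.20813 × 10^-6 F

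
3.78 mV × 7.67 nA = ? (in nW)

0.0289926 nW

3.78 × 10⁻³ × 7.67 × 10⁻⁹ = 28.9926 × 10⁻¹² W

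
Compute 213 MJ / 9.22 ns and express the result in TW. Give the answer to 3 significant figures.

23100 TW

(213 × 10⁶) / (9.22 × 10⁻⁹) = 23.102 × 10¹⁵ W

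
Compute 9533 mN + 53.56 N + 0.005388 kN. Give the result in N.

In N:
  9533 mN = 9533e-3 N = 9.533
  53.56 N → 53.56
  0.005388 kN = 0.005388e3 N = 5.388
Sum: 9.533 + 53.56 + 5.388 = 68.481

68.481 N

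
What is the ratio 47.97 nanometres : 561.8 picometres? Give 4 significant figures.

85.39

(47.97 × 10⁻⁹) / (561.8 × 10⁻¹²) = 0.085386 × 10³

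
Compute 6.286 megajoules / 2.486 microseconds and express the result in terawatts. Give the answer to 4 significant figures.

2.529 terawatts

(6.286e6) / (2.486e-6) = 2.52856e12 W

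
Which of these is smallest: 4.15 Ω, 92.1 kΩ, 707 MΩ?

4.15 Ω = 4.15 Ω
92.1 kΩ = 92100 Ω
707 MΩ = 707000000 Ω

4.15 Ω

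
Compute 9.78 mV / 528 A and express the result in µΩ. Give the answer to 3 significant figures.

18.5 µΩ

(9.78 × 10^-3) / (528) = 0.018523 × 10^-3 Ω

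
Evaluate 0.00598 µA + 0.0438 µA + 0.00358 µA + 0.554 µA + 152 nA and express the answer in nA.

In nA:
  0.00598 µA = 0.00598 × 10^3 nA = 5.98
  0.0438 µA = 0.0438 × 10^3 nA = 43.8
  0.00358 µA = 0.00358 × 10^3 nA = 3.58
  0.554 µA = 0.554 × 10^3 nA = 554
  152 nA → 152
Sum: 5.98 + 43.8 + 3.58 + 554 + 152 = 759.36

759.36 nA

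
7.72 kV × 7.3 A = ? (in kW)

7.72e3 × 7.3 = 56.356e3 W

56.356 kW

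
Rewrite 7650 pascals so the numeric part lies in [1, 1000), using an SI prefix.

7.65 kilopascals

= 7.65 × 10^3 pascals; 10^3 is kilo.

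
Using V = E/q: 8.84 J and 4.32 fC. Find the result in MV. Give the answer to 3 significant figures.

(8.84) / (4.32e-15) = 2.0463e15 V

2050000000 MV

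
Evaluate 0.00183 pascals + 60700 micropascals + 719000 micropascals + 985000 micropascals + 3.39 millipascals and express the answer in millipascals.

1769.92 millipascals

In millipascals:
  0.00183 pascals = 0.00183 × 10³ millipascals = 1.83
  60700 micropascals = 60700 × 10⁻³ millipascals = 60.7
  719000 micropascals = 719000 × 10⁻³ millipascals = 719
  985000 micropascals = 985000 × 10⁻³ millipascals = 985
  3.39 millipascals → 3.39
Sum: 1.83 + 60.7 + 719 + 985 + 3.39 = 1769.92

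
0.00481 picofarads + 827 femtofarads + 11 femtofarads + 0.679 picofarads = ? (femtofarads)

1521.81 femtofarads

In femtofarads:
  0.00481 picofarads = 0.00481 × 10³ femtofarads = 4.81
  827 femtofarads → 827
  11 femtofarads → 11
  0.679 picofarads = 0.679 × 10³ femtofarads = 679
Sum: 4.81 + 827 + 11 + 679 = 1521.81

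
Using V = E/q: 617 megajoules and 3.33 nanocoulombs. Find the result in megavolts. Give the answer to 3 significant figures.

(617 × 10^6) / (3.33 × 10^-9) = 185.29 × 10^15 V

185000000000 megavolts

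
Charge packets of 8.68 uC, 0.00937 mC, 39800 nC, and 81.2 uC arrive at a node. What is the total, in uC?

In uC:
  8.68 uC → 8.68
  0.00937 mC = 0.00937 × 10³ uC = 9.37
  39800 nC = 39800 × 10⁻³ uC = 39.8
  81.2 uC → 81.2
Sum: 8.68 + 9.37 + 39.8 + 81.2 = 139.05

139.05 uC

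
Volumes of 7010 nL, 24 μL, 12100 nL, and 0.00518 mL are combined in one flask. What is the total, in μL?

In μL:
  7010 nL = 7010 × 10⁻³ μL = 7.01
  24 μL → 24
  12100 nL = 12100 × 10⁻³ μL = 12.1
  0.00518 mL = 0.00518 × 10³ μL = 5.18
Sum: 7.01 + 24 + 12.1 + 5.18 = 48.29

48.29 μL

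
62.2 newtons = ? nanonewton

62200000000 nanonewtons

(no prefix) = 10^0, nano = 10^-9; factor is 10^9.
62.2 × 10^9 = 62200000000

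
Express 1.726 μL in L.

0.000001726 L

micro = 10⁻⁶, (no prefix) = 10⁰; factor is 10⁻⁶.
1.726 × 10⁻⁶ = 0.000001726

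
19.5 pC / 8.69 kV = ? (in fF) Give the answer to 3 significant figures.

(19.5e-12) / (8.69e3) = 2.244e-15 F

2.24 fF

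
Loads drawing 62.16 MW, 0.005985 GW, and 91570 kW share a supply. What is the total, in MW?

In MW:
  62.16 MW → 62.16
  0.005985 GW = 0.005985 × 10³ MW = 5.985
  91570 kW = 91570 × 10⁻³ MW = 91.57
Sum: 62.16 + 5.985 + 91.57 = 159.715

159.715 MW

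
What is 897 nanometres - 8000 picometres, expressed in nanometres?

889 nanometres

In nanometres:
  897 nanometres → 897
  8000 picometres = 8000e-3 nanometres = 8
Difference: 897 - 8 = 889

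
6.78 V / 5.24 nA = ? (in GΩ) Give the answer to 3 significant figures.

(6.78) / (5.24 × 10^-9) = 1.2939 × 10^9 Ω

1.29 GΩ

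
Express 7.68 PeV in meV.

7680000000000000000 meV

peta = 1e15, milli = 1e-3; factor is 1e18.
7.68 × 1e18 = 7680000000000000000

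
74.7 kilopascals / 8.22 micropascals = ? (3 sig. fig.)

9090000000

(74.7 × 10^3) / (8.22 × 10^-6) = 9.088 × 10^9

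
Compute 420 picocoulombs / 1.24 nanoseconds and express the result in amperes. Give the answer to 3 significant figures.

(420 × 10⁻¹²) / (1.24 × 10⁻⁹) = 338.71 × 10⁻³ A

0.339 amperes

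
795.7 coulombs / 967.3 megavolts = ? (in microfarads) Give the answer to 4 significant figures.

(795.7) / (967.3 × 10^6) = 0.822599 × 10^-6 F

0.8226 microfarads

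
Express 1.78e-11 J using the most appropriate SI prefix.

17.8 pJ

= 17.8e-12 J; 1e-12 is pico.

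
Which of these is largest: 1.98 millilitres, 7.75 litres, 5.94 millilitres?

1.98 millilitres = 0.00198 litres
7.75 litres = 7.75 litres
5.94 millilitres = 0.00594 litres

7.75 litres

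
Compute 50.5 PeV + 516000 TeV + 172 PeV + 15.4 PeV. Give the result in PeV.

In PeV:
  50.5 PeV → 50.5
  516000 TeV = 516000e-3 PeV = 516
  172 PeV → 172
  15.4 PeV → 15.4
Sum: 50.5 + 516 + 172 + 15.4 = 753.9

753.9 PeV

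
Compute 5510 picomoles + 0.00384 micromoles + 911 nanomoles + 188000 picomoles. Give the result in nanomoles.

In nanomoles:
  5510 picomoles = 5510e-3 nanomoles = 5.51
  0.00384 micromoles = 0.00384e3 nanomoles = 3.84
  911 nanomoles → 911
  188000 picomoles = 188000e-3 nanomoles = 188
Sum: 5.51 + 3.84 + 911 + 188 = 1108.35

1108.35 nanomoles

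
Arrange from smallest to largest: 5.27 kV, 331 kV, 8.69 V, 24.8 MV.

8.69 V < 5.27 kV < 331 kV < 24.8 MV

5.27 kV = 5270 V
331 kV = 331000 V
8.69 V = 8.69 V
24.8 MV = 24800000 V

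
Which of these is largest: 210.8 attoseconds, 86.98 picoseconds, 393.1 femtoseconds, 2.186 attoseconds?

86.98 picoseconds

210.8 attoseconds = 0.0000000000000002108 seconds
86.98 picoseconds = 0.00000000008698 seconds
393.1 femtoseconds = 0.0000000000003931 seconds
2.186 attoseconds = 0.000000000000000002186 seconds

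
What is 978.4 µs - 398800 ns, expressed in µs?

In µs:
  978.4 µs → 978.4
  398800 ns = 398800 × 10⁻³ µs = 398.8
Difference: 978.4 - 398.8 = 579.6

579.6 µs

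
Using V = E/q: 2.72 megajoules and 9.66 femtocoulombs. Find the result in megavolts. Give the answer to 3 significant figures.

282000000000000 megavolts

(2.72 × 10⁶) / (9.66 × 10⁻¹⁵) = 0.28157 × 10²¹ V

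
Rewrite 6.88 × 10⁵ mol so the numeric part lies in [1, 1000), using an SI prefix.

= 688 × 10³ mol; 10³ is kilo.

688 kmol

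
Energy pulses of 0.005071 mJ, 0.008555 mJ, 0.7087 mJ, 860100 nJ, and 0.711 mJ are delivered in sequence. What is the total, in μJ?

In μJ:
  0.005071 mJ = 0.005071 × 10³ μJ = 5.071
  0.008555 mJ = 0.008555 × 10³ μJ = 8.555
  0.7087 mJ = 0.7087 × 10³ μJ = 708.7
  860100 nJ = 860100 × 10⁻³ μJ = 860.1
  0.711 mJ = 0.711 × 10³ μJ = 711
Sum: 5.071 + 8.555 + 708.7 + 860.1 + 711 = 2293.426

2293.426 μJ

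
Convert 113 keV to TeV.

0.000000113 TeV

kilo = 10³, tera = 10¹²; factor is 10⁻⁹.
113 × 10⁻⁹ = 0.000000113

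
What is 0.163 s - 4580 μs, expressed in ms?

In ms:
  0.163 s = 0.163e3 ms = 163
  4580 μs = 4580e-3 ms = 4.58
Difference: 163 - 4.58 = 158.42

158.42 ms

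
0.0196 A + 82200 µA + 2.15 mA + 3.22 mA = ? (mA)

107.17 mA

In mA:
  0.0196 A = 0.0196 × 10^3 mA = 19.6
  82200 µA = 82200 × 10^-3 mA = 82.2
  2.15 mA → 2.15
  3.22 mA → 3.22
Sum: 19.6 + 82.2 + 2.15 + 3.22 = 107.17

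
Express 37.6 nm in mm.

nano = 10^-9, milli = 10^-3; factor is 10^-6.
37.6 × 10^-6 = 0.0000376

0.0000376 mm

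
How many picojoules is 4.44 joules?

4440000000000 picojoules

(no prefix) = 10⁰, pico = 10⁻¹²; factor is 10¹².
4.44 × 10¹² = 4440000000000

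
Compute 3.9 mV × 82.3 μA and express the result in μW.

0.32097 μW

3.9 × 10⁻³ × 82.3 × 10⁻⁶ = 320.97 × 10⁻⁹ W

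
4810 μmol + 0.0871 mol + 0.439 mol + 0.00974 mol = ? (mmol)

In mmol:
  4810 μmol = 4810 × 10⁻³ mmol = 4.81
  0.0871 mol = 0.0871 × 10³ mmol = 87.1
  0.439 mol = 0.439 × 10³ mmol = 439
  0.00974 mol = 0.00974 × 10³ mmol = 9.74
Sum: 4.81 + 87.1 + 439 + 9.74 = 540.65

540.65 mmol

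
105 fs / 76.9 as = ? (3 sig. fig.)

1370

(105e-15) / (76.9e-18) = 1.365e3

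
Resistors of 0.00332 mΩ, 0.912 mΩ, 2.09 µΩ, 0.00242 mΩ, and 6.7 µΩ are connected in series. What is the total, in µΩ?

In µΩ:
  0.00332 mΩ = 0.00332e3 µΩ = 3.32
  0.912 mΩ = 0.912e3 µΩ = 912
  2.09 µΩ → 2.09
  0.00242 mΩ = 0.00242e3 µΩ = 2.42
  6.7 µΩ → 6.7
Sum: 3.32 + 912 + 2.09 + 2.42 + 6.7 = 926.53

926.53 µΩ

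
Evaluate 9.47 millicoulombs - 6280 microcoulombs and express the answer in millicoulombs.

In millicoulombs:
  9.47 millicoulombs → 9.47
  6280 microcoulombs = 6280e-3 millicoulombs = 6.28
Difference: 9.47 - 6.28 = 3.19

3.19 millicoulombs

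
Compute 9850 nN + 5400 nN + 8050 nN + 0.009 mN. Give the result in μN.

32.3 μN

In μN:
  9850 nN = 9850 × 10⁻³ μN = 9.85
  5400 nN = 5400 × 10⁻³ μN = 5.4
  8050 nN = 8050 × 10⁻³ μN = 8.05
  0.009 mN = 0.009 × 10³ μN = 9
Sum: 9.85 + 5.4 + 8.05 + 9 = 32.3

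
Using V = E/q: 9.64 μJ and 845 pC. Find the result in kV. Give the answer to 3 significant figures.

(9.64e-6) / (845e-12) = 0.011408e6 V

11.4 kV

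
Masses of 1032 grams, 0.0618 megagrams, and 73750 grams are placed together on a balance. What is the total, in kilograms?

In kilograms:
  1032 grams = 1032 × 10⁻³ kilograms = 1.032
  0.0618 megagrams = 0.0618 × 10³ kilograms = 61.8
  73750 grams = 73750 × 10⁻³ kilograms = 73.75
Sum: 1.032 + 61.8 + 73.75 = 136.582

136.582 kilograms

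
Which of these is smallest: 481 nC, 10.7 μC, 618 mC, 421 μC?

481 nC

481 nC = 0.000000481 C
10.7 μC = 0.0000107 C
618 mC = 0.618 C
421 μC = 0.000421 C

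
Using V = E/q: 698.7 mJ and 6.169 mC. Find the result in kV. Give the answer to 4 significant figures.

(698.7 × 10⁻³) / (6.169 × 10⁻³) = 113.26 V

0.1133 kV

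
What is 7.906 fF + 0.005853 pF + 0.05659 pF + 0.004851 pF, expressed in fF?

In fF:
  7.906 fF → 7.906
  0.005853 pF = 0.005853 × 10³ fF = 5.853
  0.05659 pF = 0.05659 × 10³ fF = 56.59
  0.004851 pF = 0.004851 × 10³ fF = 4.851
Sum: 7.906 + 5.853 + 56.59 + 4.851 = 75.2

75.2 fF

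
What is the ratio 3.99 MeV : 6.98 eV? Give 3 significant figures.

572000

(3.99 × 10^6) / (6.98) = 0.5716 × 10^6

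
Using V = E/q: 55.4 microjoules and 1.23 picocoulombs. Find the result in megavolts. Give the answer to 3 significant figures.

45.0 megavolts

(55.4 × 10⁻⁶) / (1.23 × 10⁻¹²) = 45.041 × 10⁶ V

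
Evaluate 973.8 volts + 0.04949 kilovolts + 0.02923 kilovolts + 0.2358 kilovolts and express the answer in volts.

In volts:
  973.8 volts → 973.8
  0.04949 kilovolts = 0.04949 × 10³ volts = 49.49
  0.02923 kilovolts = 0.02923 × 10³ volts = 29.23
  0.2358 kilovolts = 0.2358 × 10³ volts = 235.8
Sum: 973.8 + 49.49 + 29.23 + 235.8 = 1288.32

1288.32 volts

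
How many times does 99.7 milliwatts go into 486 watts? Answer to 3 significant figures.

(486) / (99.7 × 10^-3) = 4.875 × 10^3

4870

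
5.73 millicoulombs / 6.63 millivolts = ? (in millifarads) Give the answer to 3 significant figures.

864 millifarads

(5.73 × 10^-3) / (6.63 × 10^-3) = 0.86425 F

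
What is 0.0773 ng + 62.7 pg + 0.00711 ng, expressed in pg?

147.11 pg

In pg:
  0.0773 ng = 0.0773e3 pg = 77.3
  62.7 pg → 62.7
  0.00711 ng = 0.00711e3 pg = 7.11
Sum: 77.3 + 62.7 + 7.11 = 147.11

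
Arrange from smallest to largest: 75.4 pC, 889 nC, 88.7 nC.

75.4 pC < 88.7 nC < 889 nC

75.4 pC = 0.0000000000754 C
889 nC = 0.000000889 C
88.7 nC = 0.0000000887 C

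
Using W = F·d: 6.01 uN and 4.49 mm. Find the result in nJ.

6.01 × 10⁻⁶ × 4.49 × 10⁻³ = 26.9849 × 10⁻⁹ J

26.9849 nJ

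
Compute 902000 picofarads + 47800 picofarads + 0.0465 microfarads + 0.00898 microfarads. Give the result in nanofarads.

1005.28 nanofarads

In nanofarads:
  902000 picofarads = 902000 × 10⁻³ nanofarads = 902
  47800 picofarads = 47800 × 10⁻³ nanofarads = 47.8
  0.0465 microfarads = 0.0465 × 10³ nanofarads = 46.5
  0.00898 microfarads = 0.00898 × 10³ nanofarads = 8.98
Sum: 902 + 47.8 + 46.5 + 8.98 = 1005.28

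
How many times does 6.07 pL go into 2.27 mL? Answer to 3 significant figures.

374000000

(2.27 × 10^-3) / (6.07 × 10^-12) = 0.374 × 10^9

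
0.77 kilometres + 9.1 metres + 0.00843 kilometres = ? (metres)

In metres:
  0.77 kilometres = 0.77 × 10³ metres = 770
  9.1 metres → 9.1
  0.00843 kilometres = 0.00843 × 10³ metres = 8.43
Sum: 770 + 9.1 + 8.43 = 787.53

787.53 metres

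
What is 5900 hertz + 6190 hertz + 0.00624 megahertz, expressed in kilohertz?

18.33 kilohertz

In kilohertz:
  5900 hertz = 5900 × 10^-3 kilohertz = 5.9
  6190 hertz = 6190 × 10^-3 kilohertz = 6.19
  0.00624 megahertz = 0.00624 × 10^3 kilohertz = 6.24
Sum: 5.9 + 6.19 + 6.24 = 18.33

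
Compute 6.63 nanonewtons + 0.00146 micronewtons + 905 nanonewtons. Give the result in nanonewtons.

In nanonewtons:
  6.63 nanonewtons → 6.63
  0.00146 micronewtons = 0.00146 × 10³ nanonewtons = 1.46
  905 nanonewtons → 905
Sum: 6.63 + 1.46 + 905 = 913.09

913.09 nanonewtons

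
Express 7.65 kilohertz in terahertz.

kilo = 10³, tera = 10¹²; factor is 10⁻⁹.
7.65 × 10⁻⁹ = 0.00000000765

0.00000000765 terahertz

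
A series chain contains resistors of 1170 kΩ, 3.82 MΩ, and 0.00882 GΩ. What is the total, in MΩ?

In MΩ:
  1170 kΩ = 1170 × 10^-3 MΩ = 1.17
  3.82 MΩ → 3.82
  0.00882 GΩ = 0.00882 × 10^3 MΩ = 8.82
Sum: 1.17 + 3.82 + 8.82 = 13.81

13.81 MΩ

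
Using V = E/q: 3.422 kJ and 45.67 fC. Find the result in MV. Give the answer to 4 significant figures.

74930000000 MV

(3.422 × 10³) / (45.67 × 10⁻¹⁵) = 0.0749288 × 10¹⁸ V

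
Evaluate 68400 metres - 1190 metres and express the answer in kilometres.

67.21 kilometres

In kilometres:
  68400 metres = 68400e-3 kilometres = 68.4
  1190 metres = 1190e-3 kilometres = 1.19
Difference: 68.4 - 1.19 = 67.21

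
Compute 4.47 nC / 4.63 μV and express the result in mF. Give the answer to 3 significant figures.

(4.47 × 10^-9) / (4.63 × 10^-6) = 0.96544 × 10^-3 F

0.965 mF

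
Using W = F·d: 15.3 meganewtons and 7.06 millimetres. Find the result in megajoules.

15.3 × 10^6 × 7.06 × 10^-3 = 108.018 × 10^3 J

0.108018 megajoules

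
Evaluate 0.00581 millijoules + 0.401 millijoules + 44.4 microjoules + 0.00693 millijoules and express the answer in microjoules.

458.14 microjoules

In microjoules:
  0.00581 millijoules = 0.00581 × 10^3 microjoules = 5.81
  0.401 millijoules = 0.401 × 10^3 microjoules = 401
  44.4 microjoules → 44.4
  0.00693 millijoules = 0.00693 × 10^3 microjoules = 6.93
Sum: 5.81 + 401 + 44.4 + 6.93 = 458.14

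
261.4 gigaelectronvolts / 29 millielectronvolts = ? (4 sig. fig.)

(261.4 × 10^9) / (29 × 10^-3) = 9.0138 × 10^12

9014000000000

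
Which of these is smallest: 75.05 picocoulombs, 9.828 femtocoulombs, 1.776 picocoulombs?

75.05 picocoulombs = 0.00000000007505 coulombs
9.828 femtocoulombs = 0.000000000000009828 coulombs
1.776 picocoulombs = 0.000000000001776 coulombs

9.828 femtocoulombs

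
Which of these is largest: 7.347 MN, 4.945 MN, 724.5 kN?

7.347 MN

7.347 MN = 7347000 N
4.945 MN = 4945000 N
724.5 kN = 724500 N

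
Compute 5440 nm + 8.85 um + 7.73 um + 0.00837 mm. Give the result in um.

30.39 um

In um:
  5440 nm = 5440 × 10⁻³ um = 5.44
  8.85 um → 8.85
  7.73 um → 7.73
  0.00837 mm = 0.00837 × 10³ um = 8.37
Sum: 5.44 + 8.85 + 7.73 + 8.37 = 30.39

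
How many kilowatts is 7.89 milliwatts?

milli = 1e-3, kilo = 1e3; factor is 1e-6.
7.89 × 1e-6 = 0.00000789

0.00000789 kilowatts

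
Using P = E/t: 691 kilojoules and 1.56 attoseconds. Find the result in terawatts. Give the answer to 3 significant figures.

443000000000 terawatts

(691 × 10³) / (1.56 × 10⁻¹⁸) = 442.95 × 10²¹ W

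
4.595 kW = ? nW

kilo = 1e3, nano = 1e-9; factor is 1e12.
4.595 × 1e12 = 4595000000000

4595000000000 nW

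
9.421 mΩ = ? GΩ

0.000000000009421 GΩ

milli = 10^-3, giga = 10^9; factor is 10^-12.
9.421 × 10^-12 = 0.000000000009421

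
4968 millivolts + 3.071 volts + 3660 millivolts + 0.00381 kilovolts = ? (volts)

In volts:
  4968 millivolts = 4968 × 10^-3 volts = 4.968
  3.071 volts → 3.071
  3660 millivolts = 3660 × 10^-3 volts = 3.66
  0.00381 kilovolts = 0.00381 × 10^3 volts = 3.81
Sum: 4.968 + 3.071 + 3.66 + 3.81 = 15.509

15.509 volts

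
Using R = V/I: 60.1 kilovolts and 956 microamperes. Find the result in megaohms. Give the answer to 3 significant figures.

62.9 megaohms

(60.1 × 10³) / (956 × 10⁻⁶) = 0.062866 × 10⁹ Ω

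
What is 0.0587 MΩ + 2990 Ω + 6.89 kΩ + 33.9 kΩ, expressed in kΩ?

In kΩ:
  0.0587 MΩ = 0.0587 × 10³ kΩ = 58.7
  2990 Ω = 2990 × 10⁻³ kΩ = 2.99
  6.89 kΩ → 6.89
  33.9 kΩ → 33.9
Sum: 58.7 + 2.99 + 6.89 + 33.9 = 102.48

102.48 kΩ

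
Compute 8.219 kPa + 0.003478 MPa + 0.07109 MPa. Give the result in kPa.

In kPa:
  8.219 kPa → 8.219
  0.003478 MPa = 0.003478e3 kPa = 3.478
  0.07109 MPa = 0.07109e3 kPa = 71.09
Sum: 8.219 + 3.478 + 71.09 = 82.787

82.787 kPa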